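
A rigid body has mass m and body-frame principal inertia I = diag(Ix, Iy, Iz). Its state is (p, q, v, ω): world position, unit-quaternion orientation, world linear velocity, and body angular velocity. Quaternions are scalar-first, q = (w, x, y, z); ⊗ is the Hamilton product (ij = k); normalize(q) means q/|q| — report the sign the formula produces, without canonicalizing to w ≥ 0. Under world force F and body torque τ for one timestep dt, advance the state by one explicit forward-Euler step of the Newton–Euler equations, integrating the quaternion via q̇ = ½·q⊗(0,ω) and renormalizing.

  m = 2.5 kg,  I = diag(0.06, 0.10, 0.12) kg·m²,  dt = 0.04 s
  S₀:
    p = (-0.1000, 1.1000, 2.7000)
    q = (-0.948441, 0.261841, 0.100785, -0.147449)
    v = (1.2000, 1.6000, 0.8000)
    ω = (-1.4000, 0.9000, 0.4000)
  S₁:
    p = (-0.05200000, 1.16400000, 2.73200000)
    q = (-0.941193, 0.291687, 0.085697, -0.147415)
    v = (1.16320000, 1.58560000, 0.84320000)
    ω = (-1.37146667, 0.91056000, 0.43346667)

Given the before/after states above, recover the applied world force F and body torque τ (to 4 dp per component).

velocity change Δv = (-0.03680000, -0.01440000, 0.04320000)
applied force F = (-2.3000, -0.9000, 2.7000)
Δω = ω₁−ω₀ = (0.02853333, 0.01056000, 0.03346667)
gyro term ω₀×Iω₀ = (0.0072, 0.0336, -0.0504)
I·α + gyro = (0.0500, 0.0600, 0.0500)

F = (-2.3000, -0.9000, 2.7000)
τ = (0.0500, 0.0600, 0.0500)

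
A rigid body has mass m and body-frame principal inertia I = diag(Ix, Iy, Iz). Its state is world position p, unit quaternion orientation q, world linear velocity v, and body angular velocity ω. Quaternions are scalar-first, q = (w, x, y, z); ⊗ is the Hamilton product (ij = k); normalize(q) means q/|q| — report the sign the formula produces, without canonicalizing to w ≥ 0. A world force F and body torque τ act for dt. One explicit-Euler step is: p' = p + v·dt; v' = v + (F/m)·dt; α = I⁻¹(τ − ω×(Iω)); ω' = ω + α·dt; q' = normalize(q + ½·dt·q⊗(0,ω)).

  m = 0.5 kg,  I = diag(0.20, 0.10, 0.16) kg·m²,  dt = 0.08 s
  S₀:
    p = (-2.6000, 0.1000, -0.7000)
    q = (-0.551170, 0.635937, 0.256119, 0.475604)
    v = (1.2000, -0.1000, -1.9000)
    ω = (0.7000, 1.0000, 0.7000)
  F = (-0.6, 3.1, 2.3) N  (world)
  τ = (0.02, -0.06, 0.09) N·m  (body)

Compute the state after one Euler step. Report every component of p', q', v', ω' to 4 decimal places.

α = I⁻¹(τ − ω×Iω) = (-0.1100, -0.7960, 1.0000)
ω' = ω + α·dt = (0.6912, 0.9363, 0.7800)
q⊗(0,ω) = (-1.0341977, -0.6821397, -0.6634031, 0.0708347)
q + ½dt·q⊗(0,ω), renormalized = (-0.5916, 0.6077, 0.2292, 0.4777)
p' = p + v·dt = (-2.5040, 0.0920, -0.8520)
new velocity v' = (1.1040, 0.3960, -1.5320)

p' = (-2.5040, 0.0920, -0.8520)
q' = (-0.5916, 0.6077, 0.2292, 0.4777)
v' = (1.1040, 0.3960, -1.5320)
ω' = (0.6912, 0.9363, 0.7800)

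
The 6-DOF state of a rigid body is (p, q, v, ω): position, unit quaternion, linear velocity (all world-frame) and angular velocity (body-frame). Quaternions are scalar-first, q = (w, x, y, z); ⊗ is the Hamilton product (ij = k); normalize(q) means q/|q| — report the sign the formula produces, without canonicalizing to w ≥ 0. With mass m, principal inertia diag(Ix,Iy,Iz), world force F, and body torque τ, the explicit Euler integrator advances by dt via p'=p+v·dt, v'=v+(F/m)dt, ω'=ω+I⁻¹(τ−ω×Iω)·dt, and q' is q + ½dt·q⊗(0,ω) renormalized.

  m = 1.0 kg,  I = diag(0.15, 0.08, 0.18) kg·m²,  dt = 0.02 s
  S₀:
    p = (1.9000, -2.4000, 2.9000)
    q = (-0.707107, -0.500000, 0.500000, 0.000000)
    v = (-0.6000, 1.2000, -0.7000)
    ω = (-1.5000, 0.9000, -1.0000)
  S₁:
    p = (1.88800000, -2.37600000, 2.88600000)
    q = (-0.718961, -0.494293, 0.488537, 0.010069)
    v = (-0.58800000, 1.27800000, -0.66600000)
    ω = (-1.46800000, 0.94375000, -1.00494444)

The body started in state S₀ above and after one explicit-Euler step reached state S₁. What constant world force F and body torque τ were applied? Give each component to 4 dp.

v₁ − v₀ = (0.01200000, 0.07800000, 0.03400000)
m·(v₁−v₀)/dt = (0.6000, 3.9000, 1.7000)
rate change Δω = (0.03200000, 0.04375000, -0.00494444)
I·α + gyro = (0.1500, 0.1300, 0.0500)

F = (0.6000, 3.9000, 1.7000)
τ = (0.1500, 0.1300, 0.0500)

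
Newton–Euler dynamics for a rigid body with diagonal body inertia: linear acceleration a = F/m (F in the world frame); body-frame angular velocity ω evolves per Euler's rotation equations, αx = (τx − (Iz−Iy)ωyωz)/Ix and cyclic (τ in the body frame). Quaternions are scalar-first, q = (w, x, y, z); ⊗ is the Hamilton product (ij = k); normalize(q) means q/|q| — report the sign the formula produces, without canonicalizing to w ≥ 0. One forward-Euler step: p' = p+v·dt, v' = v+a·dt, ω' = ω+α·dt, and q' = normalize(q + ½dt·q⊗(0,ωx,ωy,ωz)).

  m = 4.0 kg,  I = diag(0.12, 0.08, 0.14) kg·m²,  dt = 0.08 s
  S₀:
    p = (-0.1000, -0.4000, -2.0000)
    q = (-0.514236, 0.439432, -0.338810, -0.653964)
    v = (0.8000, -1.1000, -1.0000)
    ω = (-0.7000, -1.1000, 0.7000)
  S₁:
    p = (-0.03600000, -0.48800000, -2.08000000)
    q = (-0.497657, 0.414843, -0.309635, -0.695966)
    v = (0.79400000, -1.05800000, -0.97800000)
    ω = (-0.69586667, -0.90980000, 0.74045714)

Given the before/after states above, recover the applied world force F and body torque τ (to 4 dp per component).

F = (-0.3000, 2.1000, 1.1000)
τ = (-0.0400, 0.2000, 0.0400)

ω₁ − ω₀ = (0.00413333, 0.19020000, 0.04045714)
gyro term ω₀×Iω₀ = (-0.0462, 0.0098, -0.0308)
τ = I·(Δω/dt) + ω₀×(Iω₀) = (-0.0400, 0.2000, 0.0400)
velocity change Δv = (-0.00600000, 0.04200000, 0.02200000)
F = m·Δv/dt = (-0.3000, 2.1000, 1.1000)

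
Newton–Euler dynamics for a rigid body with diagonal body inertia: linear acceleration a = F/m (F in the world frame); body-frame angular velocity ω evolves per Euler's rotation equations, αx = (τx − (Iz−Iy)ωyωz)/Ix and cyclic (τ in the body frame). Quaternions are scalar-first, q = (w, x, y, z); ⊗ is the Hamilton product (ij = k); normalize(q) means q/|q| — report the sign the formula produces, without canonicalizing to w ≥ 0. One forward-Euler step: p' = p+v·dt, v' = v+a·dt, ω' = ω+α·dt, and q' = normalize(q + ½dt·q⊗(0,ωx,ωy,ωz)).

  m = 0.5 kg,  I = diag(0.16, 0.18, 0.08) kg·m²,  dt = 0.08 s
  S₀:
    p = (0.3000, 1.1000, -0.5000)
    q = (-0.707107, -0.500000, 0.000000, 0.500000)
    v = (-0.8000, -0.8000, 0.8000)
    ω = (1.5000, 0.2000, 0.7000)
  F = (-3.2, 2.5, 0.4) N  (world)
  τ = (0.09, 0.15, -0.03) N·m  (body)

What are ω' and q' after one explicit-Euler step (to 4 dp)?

angular accel α = (0.6500, 0.3667, -0.4500)
ω' = ω + α·dt = (1.5520, 0.2293, 0.6640)
Hamilton product q⊗(0,ω) = (0.4000000, -1.1606605, 0.9585786, -0.5949749)
updated quaternion q' = (-0.6896, -0.5452, 0.0383, 0.4751)

ω' = (1.5520, 0.2293, 0.6640)
q' = (-0.6896, -0.5452, 0.0383, 0.4751)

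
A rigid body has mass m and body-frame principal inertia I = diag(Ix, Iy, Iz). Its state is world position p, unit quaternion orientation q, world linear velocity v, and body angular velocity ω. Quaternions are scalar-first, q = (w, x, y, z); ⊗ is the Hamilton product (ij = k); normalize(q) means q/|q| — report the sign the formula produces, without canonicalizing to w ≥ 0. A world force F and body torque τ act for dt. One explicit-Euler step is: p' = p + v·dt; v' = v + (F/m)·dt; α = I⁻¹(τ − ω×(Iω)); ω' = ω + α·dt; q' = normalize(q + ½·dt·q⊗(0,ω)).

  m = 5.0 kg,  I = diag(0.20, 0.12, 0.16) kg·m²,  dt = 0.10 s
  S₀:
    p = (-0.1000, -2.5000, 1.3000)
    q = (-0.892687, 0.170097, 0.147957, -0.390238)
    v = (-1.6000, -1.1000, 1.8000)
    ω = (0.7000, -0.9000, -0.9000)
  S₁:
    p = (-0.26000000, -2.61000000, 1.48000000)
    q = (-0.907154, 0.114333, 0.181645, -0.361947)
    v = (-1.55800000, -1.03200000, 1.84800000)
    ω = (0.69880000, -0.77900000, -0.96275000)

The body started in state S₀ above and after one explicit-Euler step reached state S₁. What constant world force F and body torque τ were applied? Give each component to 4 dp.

rate change Δω = (-0.00120000, 0.12100000, -0.06275000)
I·α + gyro = (0.0300, 0.1200, -0.0500)
Δv = v₁−v₀ = (0.04200000, 0.06800000, 0.04800000)
applied force F = (2.1000, 3.4000, 2.4000)

F = (2.1000, 3.4000, 2.4000)
τ = (0.0300, 0.1200, -0.0500)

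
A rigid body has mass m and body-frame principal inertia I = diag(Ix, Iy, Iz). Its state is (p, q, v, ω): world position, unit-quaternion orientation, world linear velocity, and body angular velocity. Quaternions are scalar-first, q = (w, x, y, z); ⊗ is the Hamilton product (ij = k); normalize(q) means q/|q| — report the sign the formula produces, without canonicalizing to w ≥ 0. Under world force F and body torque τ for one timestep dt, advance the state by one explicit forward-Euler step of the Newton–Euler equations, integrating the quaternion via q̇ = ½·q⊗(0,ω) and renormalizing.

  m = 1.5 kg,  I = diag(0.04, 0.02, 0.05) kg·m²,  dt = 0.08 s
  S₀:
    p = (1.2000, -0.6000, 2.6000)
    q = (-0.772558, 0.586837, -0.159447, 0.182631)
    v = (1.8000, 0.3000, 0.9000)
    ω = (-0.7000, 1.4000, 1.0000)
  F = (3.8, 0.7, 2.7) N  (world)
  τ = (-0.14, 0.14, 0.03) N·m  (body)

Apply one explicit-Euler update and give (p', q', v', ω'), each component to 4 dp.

p' = (1.3440, -0.5760, 2.6720)
q' = (-0.7524, 0.5902, -0.2307, 0.1796)
v' = (2.0027, 0.3373, 1.0440)
ω' = (-1.0640, 1.9320, 1.0166)

p' = p + v·dt = (1.3440, -0.5760, 2.6720)
new velocity v' = (2.0027, 0.3373, 1.0440)
gyro term ω×Iω = (0.0420, 0.0070, 0.0196)
α = I⁻¹(τ − ω×Iω) = (-4.5500, 6.6500, 0.2080)
new body rate ω' = (-1.0640, 1.9320, 1.0166)
q⊗(0,ω) = (0.4513807, 0.1256602, -1.7962599, -0.0625991)
updated quaternion q' = (-0.7524, 0.5902, -0.2307, 0.1796)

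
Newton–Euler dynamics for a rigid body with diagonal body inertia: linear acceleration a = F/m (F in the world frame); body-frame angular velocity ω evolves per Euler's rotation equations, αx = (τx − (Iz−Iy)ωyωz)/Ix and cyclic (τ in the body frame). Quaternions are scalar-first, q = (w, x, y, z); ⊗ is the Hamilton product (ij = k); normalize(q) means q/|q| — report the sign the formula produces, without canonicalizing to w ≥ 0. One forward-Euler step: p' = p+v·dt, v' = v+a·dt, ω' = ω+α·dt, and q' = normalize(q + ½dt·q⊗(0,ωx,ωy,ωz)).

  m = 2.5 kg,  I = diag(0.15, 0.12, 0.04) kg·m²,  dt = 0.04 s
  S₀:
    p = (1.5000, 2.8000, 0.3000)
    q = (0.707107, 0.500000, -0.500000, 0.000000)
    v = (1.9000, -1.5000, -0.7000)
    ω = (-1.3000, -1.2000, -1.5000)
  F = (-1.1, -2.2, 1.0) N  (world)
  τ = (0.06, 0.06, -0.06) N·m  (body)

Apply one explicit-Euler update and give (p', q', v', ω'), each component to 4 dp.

p' = (1.5760, 2.7400, 0.2720)
q' = (0.7073, 0.4961, -0.5014, -0.0462)
v' = (1.8824, -1.5352, -0.6840)
ω' = (-1.2456, -1.2515, -1.5132)

(τ − ω×Iω)/I = (1.3600, -1.2875, -0.3300)
ω + α·dt = (-1.2456, -1.2515, -1.5132)
Hamilton product q⊗(0,ω) = (0.0500000, -0.1692391, -0.0985284, -2.3106605)
q + ½dt·q⊗(0,ω), renormalized = (0.7073, 0.4961, -0.5014, -0.0462)
a = F/m = (-0.4400, -0.8800, 0.4000)
p' = p + v·dt = (1.5760, 2.7400, 0.2720)
v' = v + a·dt = (1.8824, -1.5352, -0.6840)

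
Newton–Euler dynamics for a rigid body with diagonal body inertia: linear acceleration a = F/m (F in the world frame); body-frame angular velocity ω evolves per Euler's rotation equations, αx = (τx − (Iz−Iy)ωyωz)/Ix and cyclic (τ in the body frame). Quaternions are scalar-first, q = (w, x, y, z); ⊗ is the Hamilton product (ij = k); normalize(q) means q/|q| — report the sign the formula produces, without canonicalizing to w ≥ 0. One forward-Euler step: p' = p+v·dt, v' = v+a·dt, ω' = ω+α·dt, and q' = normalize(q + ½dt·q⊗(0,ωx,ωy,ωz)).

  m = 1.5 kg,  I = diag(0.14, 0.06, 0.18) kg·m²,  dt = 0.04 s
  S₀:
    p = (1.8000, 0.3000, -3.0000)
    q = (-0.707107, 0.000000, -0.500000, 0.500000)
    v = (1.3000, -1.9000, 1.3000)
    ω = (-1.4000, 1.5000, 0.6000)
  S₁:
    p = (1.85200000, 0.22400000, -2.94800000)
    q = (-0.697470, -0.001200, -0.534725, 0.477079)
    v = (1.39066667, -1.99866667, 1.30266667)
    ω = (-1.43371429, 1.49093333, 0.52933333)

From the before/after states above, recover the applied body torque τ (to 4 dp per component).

rate change Δω = (-0.03371429, -0.00906667, -0.07066667)
gyro term ω₀×Iω₀ = (0.1080, 0.0336, 0.1680)
applied torque τ = (-0.0100, 0.0200, -0.1500)

τ = (-0.0100, 0.0200, -0.1500)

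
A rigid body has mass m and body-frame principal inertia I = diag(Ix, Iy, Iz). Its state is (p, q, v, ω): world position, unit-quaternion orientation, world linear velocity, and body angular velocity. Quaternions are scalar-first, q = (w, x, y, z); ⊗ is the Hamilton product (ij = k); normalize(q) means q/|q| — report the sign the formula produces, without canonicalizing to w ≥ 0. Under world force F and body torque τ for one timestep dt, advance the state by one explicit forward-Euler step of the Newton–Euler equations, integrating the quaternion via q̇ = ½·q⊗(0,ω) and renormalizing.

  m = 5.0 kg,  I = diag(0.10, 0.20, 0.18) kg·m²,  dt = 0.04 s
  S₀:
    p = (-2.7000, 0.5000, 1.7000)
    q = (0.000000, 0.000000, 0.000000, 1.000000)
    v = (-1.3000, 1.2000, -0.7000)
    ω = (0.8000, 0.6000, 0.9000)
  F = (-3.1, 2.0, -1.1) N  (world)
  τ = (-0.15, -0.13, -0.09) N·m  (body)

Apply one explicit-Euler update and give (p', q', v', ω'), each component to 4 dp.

p' = (-2.7520, 0.5480, 1.6720)
q' = (-0.0180, -0.0120, 0.0160, 0.9996)
v' = (-1.3248, 1.2160, -0.7088)
ω' = (0.7443, 0.5855, 0.8693)

a = (-0.6200, 0.4000, -0.2200)
p' = p + v·dt = (-2.7520, 0.5480, 1.6720)
v + (F/m)dt = (-1.3248, 1.2160, -0.7088)
α = I⁻¹(τ − ω×Iω) = (-1.3920, -0.3620, -0.7667)
new body rate ω' = (0.7443, 0.5855, 0.8693)
Hamilton product q⊗(0,ω) = (-0.9000000, -0.6000000, 0.8000000, 0.0000000)
q' = normalize(q + ½dt·q⊗(0,ω)) = (-0.0180, -0.0120, 0.0160, 0.9996)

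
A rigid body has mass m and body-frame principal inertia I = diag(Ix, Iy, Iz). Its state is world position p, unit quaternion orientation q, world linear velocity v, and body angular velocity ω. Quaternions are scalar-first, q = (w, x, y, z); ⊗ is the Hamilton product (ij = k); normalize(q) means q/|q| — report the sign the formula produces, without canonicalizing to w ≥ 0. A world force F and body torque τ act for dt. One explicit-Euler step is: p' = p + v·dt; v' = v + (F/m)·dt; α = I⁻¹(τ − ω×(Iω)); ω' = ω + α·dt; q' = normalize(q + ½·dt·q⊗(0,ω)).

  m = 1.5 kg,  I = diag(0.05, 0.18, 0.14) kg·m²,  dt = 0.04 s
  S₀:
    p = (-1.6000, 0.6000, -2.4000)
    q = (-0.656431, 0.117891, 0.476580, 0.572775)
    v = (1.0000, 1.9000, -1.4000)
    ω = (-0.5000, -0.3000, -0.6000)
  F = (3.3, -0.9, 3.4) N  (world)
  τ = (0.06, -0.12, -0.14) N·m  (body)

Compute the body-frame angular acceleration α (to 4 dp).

α = (1.3440, -0.5167, -1.1393)

ω×(Iω) gyroscopic = (-0.0072, -0.0270, 0.0195)
angular accel α = (1.3440, -0.5167, -1.1393)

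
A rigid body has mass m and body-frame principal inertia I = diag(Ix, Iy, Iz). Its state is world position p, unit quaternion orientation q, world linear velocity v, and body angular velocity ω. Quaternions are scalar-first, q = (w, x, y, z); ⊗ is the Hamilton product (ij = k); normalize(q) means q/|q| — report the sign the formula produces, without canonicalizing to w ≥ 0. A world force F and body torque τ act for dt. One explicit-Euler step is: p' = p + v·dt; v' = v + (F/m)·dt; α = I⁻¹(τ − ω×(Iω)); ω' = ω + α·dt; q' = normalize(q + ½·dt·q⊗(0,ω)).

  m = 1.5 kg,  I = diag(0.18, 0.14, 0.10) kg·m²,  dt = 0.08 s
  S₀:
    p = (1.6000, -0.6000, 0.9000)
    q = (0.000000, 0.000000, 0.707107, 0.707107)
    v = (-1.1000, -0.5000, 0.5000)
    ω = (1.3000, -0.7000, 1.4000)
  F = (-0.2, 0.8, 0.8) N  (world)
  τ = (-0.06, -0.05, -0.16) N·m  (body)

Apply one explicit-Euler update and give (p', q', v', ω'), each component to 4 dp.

p' = (1.5120, -0.6400, 0.9400)
q' = (-0.0197, 0.0592, 0.7414, 0.6681)
v' = (-1.1107, -0.4573, 0.5427)
ω' = (1.2559, -0.8118, 1.2429)

p' = p + v·dt = (1.5120, -0.6400, 0.9400)
new velocity v' = (-1.1107, -0.4573, 0.5427)
angular accel α = (-0.5511, -1.3971, -1.9640)
new body rate ω' = (1.2559, -0.8118, 1.2429)
2q̇ = q⊗(0,ω) = (-0.4949749, 1.4849247, 0.9192391, -0.9192391)
q + ½dt·q⊗(0,ω), renormalized = (-0.0197, 0.0592, 0.7414, 0.6681)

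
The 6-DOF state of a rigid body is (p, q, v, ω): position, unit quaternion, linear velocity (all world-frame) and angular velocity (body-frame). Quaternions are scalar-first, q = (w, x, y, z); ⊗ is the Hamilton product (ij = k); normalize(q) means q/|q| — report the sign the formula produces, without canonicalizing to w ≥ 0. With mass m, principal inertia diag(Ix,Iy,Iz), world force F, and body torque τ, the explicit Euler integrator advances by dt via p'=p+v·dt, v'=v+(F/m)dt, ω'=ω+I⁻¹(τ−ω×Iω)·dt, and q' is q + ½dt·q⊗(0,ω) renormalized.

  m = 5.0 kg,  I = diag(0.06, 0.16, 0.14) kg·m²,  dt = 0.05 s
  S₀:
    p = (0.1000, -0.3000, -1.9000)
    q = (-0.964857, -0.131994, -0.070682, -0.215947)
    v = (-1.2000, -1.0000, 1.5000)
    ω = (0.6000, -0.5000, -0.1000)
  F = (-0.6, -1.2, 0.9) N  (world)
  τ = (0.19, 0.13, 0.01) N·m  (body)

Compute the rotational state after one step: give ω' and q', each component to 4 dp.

ω' = (0.7592, -0.4609, -0.0857)
q' = (-0.9641, -0.1490, -0.0622, -0.2108)

α = I⁻¹(τ − ω×Iω) = (3.1833, 0.7825, 0.2857)
ω' = ω + α·dt = (0.7592, -0.4609, -0.0857)
2q̇ = q⊗(0,ω) = (0.0222607, -0.6798195, 0.3396609, 0.2048919)
updated quaternion q' = (-0.9641, -0.1490, -0.0622, -0.2108)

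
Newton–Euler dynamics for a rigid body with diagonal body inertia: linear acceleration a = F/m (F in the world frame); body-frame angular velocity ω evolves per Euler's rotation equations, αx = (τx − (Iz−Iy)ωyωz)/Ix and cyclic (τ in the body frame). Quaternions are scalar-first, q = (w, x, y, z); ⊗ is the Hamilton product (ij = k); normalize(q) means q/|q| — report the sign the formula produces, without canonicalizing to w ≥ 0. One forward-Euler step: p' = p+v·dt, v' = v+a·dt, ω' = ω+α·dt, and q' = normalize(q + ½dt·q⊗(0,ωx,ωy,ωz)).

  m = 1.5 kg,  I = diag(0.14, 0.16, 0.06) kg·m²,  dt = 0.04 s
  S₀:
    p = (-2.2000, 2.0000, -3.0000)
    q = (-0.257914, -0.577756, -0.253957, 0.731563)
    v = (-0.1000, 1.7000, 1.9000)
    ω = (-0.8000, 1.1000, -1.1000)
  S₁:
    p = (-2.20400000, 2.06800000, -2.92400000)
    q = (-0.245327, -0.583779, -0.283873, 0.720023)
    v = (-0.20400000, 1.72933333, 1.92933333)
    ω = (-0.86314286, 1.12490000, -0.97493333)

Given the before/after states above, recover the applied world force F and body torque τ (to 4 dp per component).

ω₁ − ω₀ = (-0.06314286, 0.02490000, 0.12506667)
gyro term ω₀×Iω₀ = (0.1210, 0.0704, -0.0176)
τ = I·(Δω/dt) + ω₀×(Iω₀) = (-0.1000, 0.1700, 0.1700)
velocity change Δv = (-0.10400000, 0.02933333, 0.02933333)
F = m·Δv/dt = (-3.9000, 1.1000, 1.1000)

F = (-3.9000, 1.1000, 1.1000)
τ = (-0.1000, 0.1700, 0.1700)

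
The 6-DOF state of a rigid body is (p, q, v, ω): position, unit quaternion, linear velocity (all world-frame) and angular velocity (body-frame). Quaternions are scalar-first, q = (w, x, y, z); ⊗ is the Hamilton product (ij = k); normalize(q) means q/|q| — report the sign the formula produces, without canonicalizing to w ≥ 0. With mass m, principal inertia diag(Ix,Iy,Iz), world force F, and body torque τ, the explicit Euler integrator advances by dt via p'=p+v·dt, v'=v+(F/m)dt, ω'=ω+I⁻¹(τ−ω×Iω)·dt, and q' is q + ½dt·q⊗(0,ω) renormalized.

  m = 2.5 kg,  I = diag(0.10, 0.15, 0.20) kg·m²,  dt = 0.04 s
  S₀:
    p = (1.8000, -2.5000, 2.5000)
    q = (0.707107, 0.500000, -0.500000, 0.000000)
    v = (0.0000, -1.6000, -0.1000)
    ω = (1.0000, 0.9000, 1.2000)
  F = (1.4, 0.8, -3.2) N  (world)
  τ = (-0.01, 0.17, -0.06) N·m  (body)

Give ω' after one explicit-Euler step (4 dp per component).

(τ − ω×Iω)/I = (-0.6400, 1.9333, -0.5250)
new body rate ω' = (0.9744, 0.9773, 1.1790)

ω' = (0.9744, 0.9773, 1.1790)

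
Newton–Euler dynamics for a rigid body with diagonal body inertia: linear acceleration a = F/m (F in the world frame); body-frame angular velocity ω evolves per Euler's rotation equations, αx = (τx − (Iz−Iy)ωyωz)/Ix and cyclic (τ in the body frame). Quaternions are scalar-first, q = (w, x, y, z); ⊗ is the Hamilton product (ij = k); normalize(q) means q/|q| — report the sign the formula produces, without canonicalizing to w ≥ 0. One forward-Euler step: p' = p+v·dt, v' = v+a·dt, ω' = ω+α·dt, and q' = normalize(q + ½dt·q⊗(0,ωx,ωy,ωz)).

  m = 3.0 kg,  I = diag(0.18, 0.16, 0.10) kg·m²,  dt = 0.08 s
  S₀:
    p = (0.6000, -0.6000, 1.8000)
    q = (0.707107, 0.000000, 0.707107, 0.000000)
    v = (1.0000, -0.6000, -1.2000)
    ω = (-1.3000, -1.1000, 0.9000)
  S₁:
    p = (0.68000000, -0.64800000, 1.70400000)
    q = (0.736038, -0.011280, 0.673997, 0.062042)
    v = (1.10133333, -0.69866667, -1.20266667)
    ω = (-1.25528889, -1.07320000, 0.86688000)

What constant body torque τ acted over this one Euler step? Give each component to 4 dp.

ω₁ − ω₀ = (0.04471111, 0.02680000, -0.03312000)
gyro term ω₀×Iω₀ = (0.0594, -0.0936, -0.0286)
τ = I·(Δω/dt) + ω₀×(Iω₀) = (0.1600, -0.0400, -0.0700)

τ = (0.1600, -0.0400, -0.0700)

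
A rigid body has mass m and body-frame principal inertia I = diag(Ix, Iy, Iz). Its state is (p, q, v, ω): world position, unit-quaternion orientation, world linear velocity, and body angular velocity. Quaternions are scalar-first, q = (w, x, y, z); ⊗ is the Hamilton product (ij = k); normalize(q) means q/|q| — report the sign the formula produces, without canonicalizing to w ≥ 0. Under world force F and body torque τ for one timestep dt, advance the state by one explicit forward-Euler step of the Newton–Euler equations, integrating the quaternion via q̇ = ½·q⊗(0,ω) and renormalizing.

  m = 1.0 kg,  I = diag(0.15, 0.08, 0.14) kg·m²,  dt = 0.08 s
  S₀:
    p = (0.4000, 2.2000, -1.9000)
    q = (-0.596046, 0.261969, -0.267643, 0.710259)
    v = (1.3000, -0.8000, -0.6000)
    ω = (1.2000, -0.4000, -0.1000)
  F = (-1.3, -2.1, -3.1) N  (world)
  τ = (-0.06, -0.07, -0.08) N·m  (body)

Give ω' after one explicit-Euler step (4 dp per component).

ω' = (1.1667, -0.4688, -0.1649)

α = I⁻¹(τ − ω×Iω) = (-0.4160, -0.8600, -0.8114)
ω' = ω + α·dt = (1.1667, -0.4688, -0.1649)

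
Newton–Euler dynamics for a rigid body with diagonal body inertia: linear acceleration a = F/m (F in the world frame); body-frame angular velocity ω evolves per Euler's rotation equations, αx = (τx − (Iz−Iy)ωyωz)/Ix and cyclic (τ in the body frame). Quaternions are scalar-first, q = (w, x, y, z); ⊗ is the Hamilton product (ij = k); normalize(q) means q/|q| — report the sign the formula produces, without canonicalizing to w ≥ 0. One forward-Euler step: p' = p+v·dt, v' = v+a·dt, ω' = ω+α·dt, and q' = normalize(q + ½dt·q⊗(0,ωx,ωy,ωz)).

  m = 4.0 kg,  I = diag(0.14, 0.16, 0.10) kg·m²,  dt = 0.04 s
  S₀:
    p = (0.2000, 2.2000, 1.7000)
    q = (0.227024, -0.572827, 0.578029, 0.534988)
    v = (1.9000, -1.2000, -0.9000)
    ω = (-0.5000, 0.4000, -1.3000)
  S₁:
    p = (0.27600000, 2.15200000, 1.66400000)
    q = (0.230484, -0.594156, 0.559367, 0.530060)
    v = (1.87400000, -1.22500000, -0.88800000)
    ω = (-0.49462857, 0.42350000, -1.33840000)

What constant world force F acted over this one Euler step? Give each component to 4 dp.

F = (-2.6000, -2.5000, 1.2000)

Δv = v₁−v₀ = (-0.02600000, -0.02500000, 0.01200000)
applied force F = (-2.6000, -2.5000, 1.2000)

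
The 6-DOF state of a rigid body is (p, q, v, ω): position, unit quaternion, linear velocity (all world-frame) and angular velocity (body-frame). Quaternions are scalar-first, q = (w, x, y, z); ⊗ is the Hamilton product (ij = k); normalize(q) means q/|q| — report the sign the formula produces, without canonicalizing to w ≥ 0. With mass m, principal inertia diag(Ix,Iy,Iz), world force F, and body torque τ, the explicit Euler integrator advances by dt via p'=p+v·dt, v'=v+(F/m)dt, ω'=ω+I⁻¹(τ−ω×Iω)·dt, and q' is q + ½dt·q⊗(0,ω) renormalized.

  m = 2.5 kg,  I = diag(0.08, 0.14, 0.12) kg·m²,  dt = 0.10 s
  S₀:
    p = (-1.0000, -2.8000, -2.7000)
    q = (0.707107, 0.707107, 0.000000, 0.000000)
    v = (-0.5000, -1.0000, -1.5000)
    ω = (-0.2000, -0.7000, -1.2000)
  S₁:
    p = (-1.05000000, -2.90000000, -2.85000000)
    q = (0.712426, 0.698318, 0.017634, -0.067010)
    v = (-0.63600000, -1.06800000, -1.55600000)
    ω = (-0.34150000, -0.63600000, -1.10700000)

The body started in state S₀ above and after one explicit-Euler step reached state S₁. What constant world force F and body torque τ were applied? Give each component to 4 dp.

F = (-3.4000, -1.7000, -1.4000)
τ = (-0.1300, 0.0800, 0.1200)

velocity change Δv = (-0.13600000, -0.06800000, -0.05600000)
F = m·Δv/dt = (-3.4000, -1.7000, -1.4000)
rate change Δω = (-0.14150000, 0.06400000, 0.09300000)
precession coupling = (-0.0168, -0.0096, 0.0084)
I·α + gyro = (-0.1300, 0.0800, 0.1200)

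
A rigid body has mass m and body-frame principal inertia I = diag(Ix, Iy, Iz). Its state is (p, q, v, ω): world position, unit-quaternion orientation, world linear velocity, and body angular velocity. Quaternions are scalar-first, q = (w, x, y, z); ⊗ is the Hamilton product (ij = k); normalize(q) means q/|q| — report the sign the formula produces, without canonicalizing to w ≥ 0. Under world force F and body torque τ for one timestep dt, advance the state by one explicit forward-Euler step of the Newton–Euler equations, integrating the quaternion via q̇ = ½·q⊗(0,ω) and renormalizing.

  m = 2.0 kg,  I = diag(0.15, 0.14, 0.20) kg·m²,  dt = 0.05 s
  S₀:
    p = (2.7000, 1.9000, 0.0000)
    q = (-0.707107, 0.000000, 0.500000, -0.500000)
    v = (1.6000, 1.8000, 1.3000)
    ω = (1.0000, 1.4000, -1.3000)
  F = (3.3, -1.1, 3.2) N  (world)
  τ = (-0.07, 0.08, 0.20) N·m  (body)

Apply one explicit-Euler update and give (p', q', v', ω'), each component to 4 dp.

p' = (2.7800, 1.9900, 0.0650)
q' = (-0.7398, -0.0164, 0.4621, -0.4888)
v' = (1.6825, 1.7725, 1.3800)
ω' = (1.0131, 1.4054, -1.2465)

gyro term ω×Iω = (-0.1092, 0.0650, -0.0140)
(τ − ω×Iω)/I = (0.2613, 0.1071, 1.0700)
ω + α·dt = (1.0131, 1.4054, -1.2465)
q⊗(0,ω) = (-1.3500000, -0.6571070, -1.4899498, 0.4192391)
q + ½dt·q⊗(0,ω), renormalized = (-0.7398, -0.0164, 0.4621, -0.4888)
p' = p + v·dt = (2.7800, 1.9900, 0.0650)
v' = v + a·dt = (1.6825, 1.7725, 1.3800)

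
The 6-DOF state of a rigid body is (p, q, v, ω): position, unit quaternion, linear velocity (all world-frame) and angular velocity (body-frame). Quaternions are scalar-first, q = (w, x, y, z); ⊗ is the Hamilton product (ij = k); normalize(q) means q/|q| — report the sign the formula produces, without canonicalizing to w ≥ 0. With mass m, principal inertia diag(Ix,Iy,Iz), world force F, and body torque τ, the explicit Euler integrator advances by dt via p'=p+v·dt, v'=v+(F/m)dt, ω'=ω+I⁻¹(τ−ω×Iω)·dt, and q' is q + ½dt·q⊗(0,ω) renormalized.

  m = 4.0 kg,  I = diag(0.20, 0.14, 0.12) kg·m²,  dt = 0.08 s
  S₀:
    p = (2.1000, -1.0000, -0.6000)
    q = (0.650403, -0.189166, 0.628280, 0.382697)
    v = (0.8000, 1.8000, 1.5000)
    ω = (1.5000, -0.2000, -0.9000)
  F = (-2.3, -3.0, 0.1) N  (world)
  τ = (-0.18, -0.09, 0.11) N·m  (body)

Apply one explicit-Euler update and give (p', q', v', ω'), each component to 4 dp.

p' = (2.1640, -0.8560, -0.4800)
q' = (0.6789, -0.1693, 0.6376, 0.3223)
v' = (0.7540, 1.7400, 1.5020)
ω' = (1.4294, -0.1897, -0.8387)

p' = p + v·dt = (2.1640, -0.8560, -0.4800)
v + (F/m)dt = (0.7540, 1.7400, 1.5020)
α = I⁻¹(τ − ω×Iω) = (-0.8820, 0.1286, 0.7667)
new body rate ω' = (1.4294, -0.1897, -0.8387)
q⊗(0,ω) = (0.7538323, 0.4866919, 0.2737155, -1.4899495)
q' = normalize(q + ½dt·q⊗(0,ω)) = (0.6789, -0.1693, 0.6376, 0.3223)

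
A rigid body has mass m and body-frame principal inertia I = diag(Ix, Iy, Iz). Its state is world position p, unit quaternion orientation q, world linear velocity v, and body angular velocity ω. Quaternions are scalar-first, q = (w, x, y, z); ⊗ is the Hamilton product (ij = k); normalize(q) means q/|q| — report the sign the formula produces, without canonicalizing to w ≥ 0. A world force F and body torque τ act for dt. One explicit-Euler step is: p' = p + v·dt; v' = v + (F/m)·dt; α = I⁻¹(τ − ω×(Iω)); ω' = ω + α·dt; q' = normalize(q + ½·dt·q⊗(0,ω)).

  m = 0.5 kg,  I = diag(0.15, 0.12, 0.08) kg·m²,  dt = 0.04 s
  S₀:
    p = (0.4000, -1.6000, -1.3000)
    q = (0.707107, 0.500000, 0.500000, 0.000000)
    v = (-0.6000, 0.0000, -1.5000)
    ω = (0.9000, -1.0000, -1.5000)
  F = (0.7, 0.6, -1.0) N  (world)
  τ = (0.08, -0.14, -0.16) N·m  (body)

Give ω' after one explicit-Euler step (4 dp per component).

precession coupling ω×(Iω) = (-0.0600, -0.0945, 0.0270)
angular accel α = (0.9333, -0.3792, -2.3375)
ω' = ω + α·dt = (0.9373, -1.0152, -1.5935)

ω' = (0.9373, -1.0152, -1.5935)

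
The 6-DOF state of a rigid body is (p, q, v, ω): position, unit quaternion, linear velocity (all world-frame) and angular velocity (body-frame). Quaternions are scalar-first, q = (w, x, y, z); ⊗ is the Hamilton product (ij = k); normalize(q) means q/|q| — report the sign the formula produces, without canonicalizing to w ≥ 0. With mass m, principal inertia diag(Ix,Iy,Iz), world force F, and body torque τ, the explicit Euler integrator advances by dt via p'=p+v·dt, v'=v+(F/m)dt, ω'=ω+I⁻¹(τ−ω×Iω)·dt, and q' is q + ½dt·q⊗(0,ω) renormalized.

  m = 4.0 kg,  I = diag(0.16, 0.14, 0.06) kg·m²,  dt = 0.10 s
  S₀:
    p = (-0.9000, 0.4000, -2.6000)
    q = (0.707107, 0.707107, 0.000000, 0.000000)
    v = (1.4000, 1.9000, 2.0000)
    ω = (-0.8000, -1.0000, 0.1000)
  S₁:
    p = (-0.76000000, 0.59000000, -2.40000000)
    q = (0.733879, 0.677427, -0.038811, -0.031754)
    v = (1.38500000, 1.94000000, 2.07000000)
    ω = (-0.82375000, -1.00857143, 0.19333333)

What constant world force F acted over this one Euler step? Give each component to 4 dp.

F = (-0.6000, 1.6000, 2.8000)

v₁ − v₀ = (-0.01500000, 0.04000000, 0.07000000)
F = m·Δv/dt = (-0.6000, 1.6000, 2.8000)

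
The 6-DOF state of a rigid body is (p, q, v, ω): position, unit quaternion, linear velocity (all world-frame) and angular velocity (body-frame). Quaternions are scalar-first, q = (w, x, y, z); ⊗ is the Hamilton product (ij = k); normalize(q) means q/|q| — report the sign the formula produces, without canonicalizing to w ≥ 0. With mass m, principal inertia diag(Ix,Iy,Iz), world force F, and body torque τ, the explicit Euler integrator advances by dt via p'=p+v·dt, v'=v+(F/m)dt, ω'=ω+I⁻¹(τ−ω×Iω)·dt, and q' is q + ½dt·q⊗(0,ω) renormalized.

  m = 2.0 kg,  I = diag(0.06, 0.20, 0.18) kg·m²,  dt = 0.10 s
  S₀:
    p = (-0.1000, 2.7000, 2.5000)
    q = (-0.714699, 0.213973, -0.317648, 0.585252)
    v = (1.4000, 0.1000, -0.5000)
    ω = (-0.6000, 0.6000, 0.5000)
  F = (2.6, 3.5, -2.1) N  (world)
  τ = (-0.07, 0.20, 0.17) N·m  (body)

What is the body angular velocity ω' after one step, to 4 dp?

ω' = (-0.7067, 0.6820, 0.6224)

ω×(Iω) gyroscopic = (-0.0060, 0.0360, -0.0504)
angular accel α = (-1.0667, 0.8200, 1.2244)
new body rate ω' = (-0.7067, 0.6820, 0.6224)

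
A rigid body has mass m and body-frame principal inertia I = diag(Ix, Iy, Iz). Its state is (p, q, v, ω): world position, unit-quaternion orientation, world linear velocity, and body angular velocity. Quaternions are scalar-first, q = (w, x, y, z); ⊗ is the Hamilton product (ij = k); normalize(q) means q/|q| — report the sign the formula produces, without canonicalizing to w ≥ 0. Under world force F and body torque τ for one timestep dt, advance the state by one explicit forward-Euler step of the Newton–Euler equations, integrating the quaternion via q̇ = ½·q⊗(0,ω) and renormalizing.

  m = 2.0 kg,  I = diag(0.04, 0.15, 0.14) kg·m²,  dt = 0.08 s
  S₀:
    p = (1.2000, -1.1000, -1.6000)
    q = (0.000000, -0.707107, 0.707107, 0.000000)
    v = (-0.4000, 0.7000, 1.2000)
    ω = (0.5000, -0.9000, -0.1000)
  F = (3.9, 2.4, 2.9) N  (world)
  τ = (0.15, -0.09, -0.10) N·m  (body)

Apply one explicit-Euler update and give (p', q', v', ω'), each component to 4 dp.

p' = (1.1680, -1.0440, -1.5040)
q' = (0.0396, -0.7093, 0.7037, 0.0113)
v' = (-0.2440, 0.7960, 1.3160)
ω' = (0.8018, -0.9507, -0.1289)

α = I⁻¹(τ − ω×Iω) = (3.7725, -0.6333, -0.3607)
ω' = ω + α·dt = (0.8018, -0.9507, -0.1289)
q⊗(0,ω) = (0.9899498, -0.0707107, -0.0707107, 0.2828428)
updated quaternion q' = (0.0396, -0.7093, 0.7037, 0.0113)
a = (1.9500, 1.2000, 1.4500)
p + v·dt = (1.1680, -1.0440, -1.5040)
v + (F/m)dt = (-0.2440, 0.7960, 1.3160)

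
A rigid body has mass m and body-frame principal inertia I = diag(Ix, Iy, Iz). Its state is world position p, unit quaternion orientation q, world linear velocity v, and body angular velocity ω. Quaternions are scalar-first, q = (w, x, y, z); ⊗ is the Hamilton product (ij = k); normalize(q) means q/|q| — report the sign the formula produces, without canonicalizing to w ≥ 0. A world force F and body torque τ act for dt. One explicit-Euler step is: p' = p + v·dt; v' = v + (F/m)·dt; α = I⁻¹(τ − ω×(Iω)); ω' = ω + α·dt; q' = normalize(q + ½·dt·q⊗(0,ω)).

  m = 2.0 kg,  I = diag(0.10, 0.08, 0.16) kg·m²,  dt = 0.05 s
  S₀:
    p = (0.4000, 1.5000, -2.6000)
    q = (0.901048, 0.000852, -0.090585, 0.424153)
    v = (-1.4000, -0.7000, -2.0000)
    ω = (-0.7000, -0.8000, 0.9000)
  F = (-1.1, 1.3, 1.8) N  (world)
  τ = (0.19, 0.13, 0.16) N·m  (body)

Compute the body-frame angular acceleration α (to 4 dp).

α = (2.4760, 1.1525, 1.0700)

precession coupling ω×(Iω) = (-0.0576, 0.0378, -0.0112)
(τ − ω×Iω)/I = (2.4760, 1.1525, 1.0700)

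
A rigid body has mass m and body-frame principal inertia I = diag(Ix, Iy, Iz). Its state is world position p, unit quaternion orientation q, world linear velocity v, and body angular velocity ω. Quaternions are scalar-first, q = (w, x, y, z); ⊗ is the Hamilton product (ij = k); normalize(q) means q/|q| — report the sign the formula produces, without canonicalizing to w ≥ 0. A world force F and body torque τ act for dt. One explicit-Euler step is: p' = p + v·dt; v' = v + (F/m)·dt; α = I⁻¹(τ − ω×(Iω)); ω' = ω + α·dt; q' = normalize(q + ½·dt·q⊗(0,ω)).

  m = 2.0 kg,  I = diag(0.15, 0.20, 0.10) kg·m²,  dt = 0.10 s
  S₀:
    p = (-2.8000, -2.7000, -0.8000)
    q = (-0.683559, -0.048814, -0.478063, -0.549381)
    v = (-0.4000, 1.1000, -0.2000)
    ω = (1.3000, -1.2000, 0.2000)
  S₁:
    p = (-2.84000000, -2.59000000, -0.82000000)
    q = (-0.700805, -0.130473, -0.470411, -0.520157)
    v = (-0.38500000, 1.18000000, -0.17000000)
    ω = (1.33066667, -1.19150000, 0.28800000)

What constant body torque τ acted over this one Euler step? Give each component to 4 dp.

ω₁ − ω₀ = (0.03066667, 0.00850000, 0.08800000)
τ = I·(Δω/dt) + ω₀×(Iω₀) = (0.0700, 0.0300, 0.0100)

τ = (0.0700, 0.0300, 0.0100)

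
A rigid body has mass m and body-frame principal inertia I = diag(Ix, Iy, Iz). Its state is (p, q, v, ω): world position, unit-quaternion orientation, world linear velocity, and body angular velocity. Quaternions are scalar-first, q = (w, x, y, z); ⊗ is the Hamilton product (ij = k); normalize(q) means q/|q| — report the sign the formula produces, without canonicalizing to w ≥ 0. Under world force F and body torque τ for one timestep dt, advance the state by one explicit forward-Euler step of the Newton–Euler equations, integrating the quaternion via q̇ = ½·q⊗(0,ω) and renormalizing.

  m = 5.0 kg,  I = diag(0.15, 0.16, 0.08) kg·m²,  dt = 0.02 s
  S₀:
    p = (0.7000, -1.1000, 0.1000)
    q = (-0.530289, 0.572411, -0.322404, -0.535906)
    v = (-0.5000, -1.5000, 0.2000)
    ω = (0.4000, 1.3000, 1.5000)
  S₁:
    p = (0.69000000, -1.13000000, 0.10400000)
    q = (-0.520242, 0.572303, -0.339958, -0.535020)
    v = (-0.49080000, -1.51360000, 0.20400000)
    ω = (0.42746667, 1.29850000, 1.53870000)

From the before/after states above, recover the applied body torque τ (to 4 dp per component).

ω₁ − ω₀ = (0.02746667, -0.00150000, 0.03870000)
I·α + gyro = (0.0500, 0.0300, 0.1600)

τ = (0.0500, 0.0300, 0.1600)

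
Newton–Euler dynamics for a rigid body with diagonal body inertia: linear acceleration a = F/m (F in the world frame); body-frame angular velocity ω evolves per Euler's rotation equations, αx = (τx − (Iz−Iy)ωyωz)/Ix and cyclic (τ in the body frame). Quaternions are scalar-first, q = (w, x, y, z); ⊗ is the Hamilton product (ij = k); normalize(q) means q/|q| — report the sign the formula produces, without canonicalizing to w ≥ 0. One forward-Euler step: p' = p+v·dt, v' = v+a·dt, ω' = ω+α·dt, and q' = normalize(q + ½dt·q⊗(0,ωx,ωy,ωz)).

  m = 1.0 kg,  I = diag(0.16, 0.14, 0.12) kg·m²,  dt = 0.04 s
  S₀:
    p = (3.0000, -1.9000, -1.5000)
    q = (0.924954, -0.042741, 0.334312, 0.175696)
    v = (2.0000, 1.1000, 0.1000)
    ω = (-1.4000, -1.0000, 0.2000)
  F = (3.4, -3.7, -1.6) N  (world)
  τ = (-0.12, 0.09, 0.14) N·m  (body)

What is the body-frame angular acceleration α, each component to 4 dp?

precession coupling ω×(Iω) = (0.0040, -0.0112, -0.0280)
(τ − ω×Iω)/I = (-0.7750, 0.7229, 1.4000)

α = (-0.7750, 0.7229, 1.4000)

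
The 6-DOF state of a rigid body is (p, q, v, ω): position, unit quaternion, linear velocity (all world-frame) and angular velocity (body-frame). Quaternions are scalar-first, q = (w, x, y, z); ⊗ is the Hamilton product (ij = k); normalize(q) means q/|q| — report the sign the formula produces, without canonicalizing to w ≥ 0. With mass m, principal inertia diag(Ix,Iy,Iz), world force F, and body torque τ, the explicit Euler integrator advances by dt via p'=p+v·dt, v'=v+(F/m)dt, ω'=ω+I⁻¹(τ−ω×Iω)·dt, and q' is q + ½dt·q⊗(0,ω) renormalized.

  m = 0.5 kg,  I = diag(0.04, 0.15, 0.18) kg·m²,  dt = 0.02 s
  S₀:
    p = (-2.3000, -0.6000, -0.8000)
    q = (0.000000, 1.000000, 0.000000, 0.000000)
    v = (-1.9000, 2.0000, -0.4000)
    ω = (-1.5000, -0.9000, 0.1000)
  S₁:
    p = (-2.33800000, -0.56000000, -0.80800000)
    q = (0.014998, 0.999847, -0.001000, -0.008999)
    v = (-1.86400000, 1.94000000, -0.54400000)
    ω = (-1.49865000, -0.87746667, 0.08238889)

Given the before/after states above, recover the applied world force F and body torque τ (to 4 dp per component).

Δv = v₁−v₀ = (0.03600000, -0.06000000, -0.14400000)
applied force F = (0.9000, -1.5000, -3.6000)
ω₁ − ω₀ = (0.00135000, 0.02253333, -0.01761111)
I·α + gyro = (0.0000, 0.1900, -0.0100)

F = (0.9000, -1.5000, -3.6000)
τ = (0.0000, 0.1900, -0.0100)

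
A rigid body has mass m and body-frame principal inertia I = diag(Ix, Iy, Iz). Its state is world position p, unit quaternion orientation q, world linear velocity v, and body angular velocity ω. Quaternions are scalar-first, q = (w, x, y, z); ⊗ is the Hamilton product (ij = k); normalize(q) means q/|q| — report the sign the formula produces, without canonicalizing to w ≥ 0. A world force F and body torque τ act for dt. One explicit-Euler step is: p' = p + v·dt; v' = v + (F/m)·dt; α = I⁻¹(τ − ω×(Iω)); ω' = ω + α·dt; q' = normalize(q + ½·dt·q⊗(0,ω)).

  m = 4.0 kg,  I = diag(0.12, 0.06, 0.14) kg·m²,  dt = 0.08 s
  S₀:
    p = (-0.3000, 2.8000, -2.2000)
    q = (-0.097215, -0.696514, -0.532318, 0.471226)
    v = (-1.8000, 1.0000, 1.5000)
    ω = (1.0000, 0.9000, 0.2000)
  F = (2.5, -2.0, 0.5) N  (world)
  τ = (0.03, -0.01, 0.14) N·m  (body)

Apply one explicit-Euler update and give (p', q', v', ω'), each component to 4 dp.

a = (0.6250, -0.5000, 0.1250)
p + v·dt = (-0.4440, 2.8800, -2.0800)
v + (F/m)dt = (-1.7500, 0.9600, 1.5100)
ω×(Iω) gyroscopic = (0.0144, -0.0040, -0.0540)
(τ − ω×Iω)/I = (0.1300, -0.1000, 1.3857)
new body rate ω' = (1.0104, 0.8920, 0.3109)
2q̇ = q⊗(0,ω) = (1.0813550, -0.6277820, 0.5230353, -0.1139876)
q' = normalize(q + ½dt·q⊗(0,ω)) = (-0.0539, -0.7206, -0.5106, 0.4660)

p' = (-0.4440, 2.8800, -2.0800)
q' = (-0.0539, -0.7206, -0.5106, 0.4660)
v' = (-1.7500, 0.9600, 1.5100)
ω' = (1.0104, 0.8920, 0.3109)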